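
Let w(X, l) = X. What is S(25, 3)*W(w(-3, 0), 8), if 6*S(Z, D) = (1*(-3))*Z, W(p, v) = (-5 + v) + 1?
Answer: -50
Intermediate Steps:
W(p, v) = -4 + v
S(Z, D) = -Z/2 (S(Z, D) = ((1*(-3))*Z)/6 = (-3*Z)/6 = -Z/2)
S(25, 3)*W(w(-3, 0), 8) = (-½*25)*(-4 + 8) = -25/2*4 = -50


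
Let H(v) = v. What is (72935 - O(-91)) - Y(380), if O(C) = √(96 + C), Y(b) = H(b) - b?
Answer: 72935 - √5 ≈ 72933.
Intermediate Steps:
Y(b) = 0 (Y(b) = b - b = 0)
(72935 - O(-91)) - Y(380) = (72935 - √(96 - 91)) - 1*0 = (72935 - √5) + 0 = 72935 - √5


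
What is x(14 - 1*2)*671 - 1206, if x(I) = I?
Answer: 6846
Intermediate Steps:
x(14 - 1*2)*671 - 1206 = (14 - 1*2)*671 - 1206 = (14 - 2)*671 - 1206 = 12*671 - 1206 = 8052 - 1206 = 6846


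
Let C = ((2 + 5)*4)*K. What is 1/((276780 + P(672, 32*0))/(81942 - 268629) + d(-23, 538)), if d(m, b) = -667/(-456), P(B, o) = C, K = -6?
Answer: -3152936/59809 ≈ -52.717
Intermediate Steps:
C = -168 (C = ((2 + 5)*4)*(-6) = (7*4)*(-6) = 28*(-6) = -168)
P(B, o) = -168
d(m, b) = 667/456 (d(m, b) = -667*(-1/456) = 667/456)
1/((276780 + P(672, 32*0))/(81942 - 268629) + d(-23, 538)) = 1/((276780 - 168)/(81942 - 268629) + 667/456) = 1/(276612/(-186687) + 667/456) = 1/(276612*(-1/186687) + 667/456) = 1/(-92204/62229 + 667/456) = 1/(-59809/3152936) = -3152936/59809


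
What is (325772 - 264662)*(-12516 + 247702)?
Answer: 14372216460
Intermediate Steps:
(325772 - 264662)*(-12516 + 247702) = 61110*235186 = 14372216460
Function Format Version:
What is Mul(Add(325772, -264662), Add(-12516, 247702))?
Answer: 14372216460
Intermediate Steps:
Mul(Add(325772, -264662), Add(-12516, 247702)) = Mul(61110, 235186) = 14372216460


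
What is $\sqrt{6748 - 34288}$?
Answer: $18 i \sqrt{85} \approx 165.95 i$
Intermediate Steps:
$\sqrt{6748 - 34288} = \sqrt{-27540} = 18 i \sqrt{85}$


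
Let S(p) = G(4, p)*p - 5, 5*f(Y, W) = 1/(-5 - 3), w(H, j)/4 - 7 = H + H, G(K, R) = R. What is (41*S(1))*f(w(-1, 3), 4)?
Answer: 41/10 ≈ 4.1000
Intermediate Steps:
w(H, j) = 28 + 8*H (w(H, j) = 28 + 4*(H + H) = 28 + 4*(2*H) = 28 + 8*H)
f(Y, W) = -1/40 (f(Y, W) = 1/(5*(-5 - 3)) = (⅕)/(-8) = (⅕)*(-⅛) = -1/40)
S(p) = -5 + p² (S(p) = p*p - 5 = p² - 5 = -5 + p²)
(41*S(1))*f(w(-1, 3), 4) = (41*(-5 + 1²))*(-1/40) = (41*(-5 + 1))*(-1/40) = (41*(-4))*(-1/40) = -164*(-1/40) = 41/10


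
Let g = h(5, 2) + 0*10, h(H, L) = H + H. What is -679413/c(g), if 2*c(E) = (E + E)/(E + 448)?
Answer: -155585577/5 ≈ -3.1117e+7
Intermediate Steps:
h(H, L) = 2*H
g = 10 (g = 2*5 + 0*10 = 10 + 0 = 10)
c(E) = E/(448 + E) (c(E) = ((E + E)/(E + 448))/2 = ((2*E)/(448 + E))/2 = (2*E/(448 + E))/2 = E/(448 + E))
-679413/c(g) = -679413/(10/(448 + 10)) = -679413/(10/458) = -679413/(10*(1/458)) = -679413/5/229 = -679413*229/5 = -155585577/5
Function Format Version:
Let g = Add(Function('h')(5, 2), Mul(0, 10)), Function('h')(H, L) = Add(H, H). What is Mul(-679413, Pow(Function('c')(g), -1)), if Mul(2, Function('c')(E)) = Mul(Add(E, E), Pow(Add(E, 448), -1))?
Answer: Rational(-155585577, 5) ≈ -3.1117e+7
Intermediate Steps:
Function('h')(H, L) = Mul(2, H)
g = 10 (g = Add(Mul(2, 5), Mul(0, 10)) = Add(10, 0) = 10)
Function('c')(E) = Mul(E, Pow(Add(448, E), -1)) (Function('c')(E) = Mul(Rational(1, 2), Mul(Add(E, E), Pow(Add(E, 448), -1))) = Mul(Rational(1, 2), Mul(Mul(2, E), Pow(Add(448, E), -1))) = Mul(Rational(1, 2), Mul(2, E, Pow(Add(448, E), -1))) = Mul(E, Pow(Add(448, E), -1)))
Mul(-679413, Pow(Function('c')(g), -1)) = Mul(-679413, Pow(Mul(10, Pow(Add(448, 10), -1)), -1)) = Mul(-679413, Pow(Mul(10, Pow(458, -1)), -1)) = Mul(-679413, Pow(Mul(10, Rational(1, 458)), -1)) = Mul(-679413, Pow(Rational(5, 229), -1)) = Mul(-679413, Rational(229, 5)) = Rational(-155585577, 5)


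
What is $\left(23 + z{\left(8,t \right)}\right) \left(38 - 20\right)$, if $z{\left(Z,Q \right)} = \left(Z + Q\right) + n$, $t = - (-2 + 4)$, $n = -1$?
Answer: $504$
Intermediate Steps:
$t = -2$ ($t = \left(-1\right) 2 = -2$)
$z{\left(Z,Q \right)} = -1 + Q + Z$ ($z{\left(Z,Q \right)} = \left(Z + Q\right) - 1 = \left(Q + Z\right) - 1 = -1 + Q + Z$)
$\left(23 + z{\left(8,t \right)}\right) \left(38 - 20\right) = \left(23 - -5\right) \left(38 - 20\right) = \left(23 + 5\right) 18 = 28 \cdot 18 = 504$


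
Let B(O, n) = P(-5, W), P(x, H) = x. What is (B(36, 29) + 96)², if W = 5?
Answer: 8281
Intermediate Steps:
B(O, n) = -5
(B(36, 29) + 96)² = (-5 + 96)² = 91² = 8281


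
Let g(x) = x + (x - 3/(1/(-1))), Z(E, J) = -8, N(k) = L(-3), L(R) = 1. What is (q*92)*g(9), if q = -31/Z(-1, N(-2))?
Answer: 14973/2 ≈ 7486.5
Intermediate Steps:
N(k) = 1
q = 31/8 (q = -31/(-8) = -31*(-⅛) = 31/8 ≈ 3.8750)
g(x) = 3 + 2*x (g(x) = x + (x - 3/(1*(-1))) = x + (x - 3/(-1)) = x + (x - 3*(-1)) = x + (x - 1*(-3)) = x + (x + 3) = x + (3 + x) = 3 + 2*x)
(q*92)*g(9) = ((31/8)*92)*(3 + 2*9) = 713*(3 + 18)/2 = (713/2)*21 = 14973/2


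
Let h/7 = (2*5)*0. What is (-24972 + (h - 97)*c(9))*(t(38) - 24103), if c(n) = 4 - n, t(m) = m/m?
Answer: 590185674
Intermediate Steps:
t(m) = 1
h = 0 (h = 7*((2*5)*0) = 7*(10*0) = 7*0 = 0)
(-24972 + (h - 97)*c(9))*(t(38) - 24103) = (-24972 + (0 - 97)*(4 - 1*9))*(1 - 24103) = (-24972 - 97*(4 - 9))*(-24102) = (-24972 - 97*(-5))*(-24102) = (-24972 + 485)*(-24102) = -24487*(-24102) = 590185674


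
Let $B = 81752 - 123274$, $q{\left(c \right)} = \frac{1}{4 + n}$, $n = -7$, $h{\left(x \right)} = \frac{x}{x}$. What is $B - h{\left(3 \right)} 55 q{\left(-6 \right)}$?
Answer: $- \frac{124511}{3} \approx -41504.0$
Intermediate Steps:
$h{\left(x \right)} = 1$
$q{\left(c \right)} = - \frac{1}{3}$ ($q{\left(c \right)} = \frac{1}{4 - 7} = \frac{1}{-3} = - \frac{1}{3}$)
$B = -41522$ ($B = 81752 - 123274 = -41522$)
$B - h{\left(3 \right)} 55 q{\left(-6 \right)} = -41522 - 1 \cdot 55 \left(- \frac{1}{3}\right) = -41522 - 55 \left(- \frac{1}{3}\right) = -41522 - - \frac{55}{3} = -41522 + \frac{55}{3} = - \frac{124511}{3}$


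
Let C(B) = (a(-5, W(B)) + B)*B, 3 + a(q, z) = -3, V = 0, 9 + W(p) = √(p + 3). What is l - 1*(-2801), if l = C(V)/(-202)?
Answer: 2801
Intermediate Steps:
W(p) = -9 + √(3 + p) (W(p) = -9 + √(p + 3) = -9 + √(3 + p))
a(q, z) = -6 (a(q, z) = -3 - 3 = -6)
C(B) = B*(-6 + B) (C(B) = (-6 + B)*B = B*(-6 + B))
l = 0 (l = (0*(-6 + 0))/(-202) = (0*(-6))*(-1/202) = 0*(-1/202) = 0)
l - 1*(-2801) = 0 - 1*(-2801) = 0 + 2801 = 2801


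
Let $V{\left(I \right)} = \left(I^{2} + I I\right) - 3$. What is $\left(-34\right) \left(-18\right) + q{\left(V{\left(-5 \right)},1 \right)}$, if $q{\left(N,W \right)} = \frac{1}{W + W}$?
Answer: $\frac{1225}{2} \approx 612.5$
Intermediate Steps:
$V{\left(I \right)} = -3 + 2 I^{2}$ ($V{\left(I \right)} = \left(I^{2} + I^{2}\right) - 3 = 2 I^{2} - 3 = -3 + 2 I^{2}$)
$q{\left(N,W \right)} = \frac{1}{2 W}$
$\left(-34\right) \left(-18\right) + q{\left(V{\left(-5 \right)},1 \right)} = \left(-34\right) \left(-18\right) + \frac{1}{2 \cdot 1} = 612 + \frac{1}{2} \cdot 1 = 612 + \frac{1}{2} = \frac{1225}{2}$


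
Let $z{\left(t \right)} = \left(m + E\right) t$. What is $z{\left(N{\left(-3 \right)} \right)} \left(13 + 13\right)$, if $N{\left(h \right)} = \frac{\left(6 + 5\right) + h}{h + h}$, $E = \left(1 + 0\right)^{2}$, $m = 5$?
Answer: $-208$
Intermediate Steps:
$E = 1$ ($E = 1^{2} = 1$)
$N{\left(h \right)} = \frac{11 + h}{2 h}$
$z{\left(t \right)} = 6 t$ ($z{\left(t \right)} = \left(5 + 1\right) t = 6 t$)
$z{\left(N{\left(-3 \right)} \right)} \left(13 + 13\right) = 6 \frac{11 - 3}{2 \left(-3\right)} \left(13 + 13\right) = 6 \cdot \frac{1}{2} \left(- \frac{1}{3}\right) 8 \cdot 26 = 6 \left(- \frac{4}{3}\right) 26 = \left(-8\right) 26 = -208$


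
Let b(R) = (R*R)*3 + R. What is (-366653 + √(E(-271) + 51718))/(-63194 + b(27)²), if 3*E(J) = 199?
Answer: -366653/4838602 + √466059/14515806 ≈ -0.075730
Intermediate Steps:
E(J) = 199/3 (E(J) = (⅓)*199 = 199/3)
b(R) = R + 3*R² (b(R) = R²*3 + R = 3*R² + R = R + 3*R²)
(-366653 + √(E(-271) + 51718))/(-63194 + b(27)²) = (-366653 + √(199/3 + 51718))/(-63194 + (27*(1 + 3*27))²) = (-366653 + √(155353/3))/(-63194 + (27*(1 + 81))²) = (-366653 + √466059/3)/(-63194 + (27*82)²) = (-366653 + √466059/3)/(-63194 + 2214²) = (-366653 + √466059/3)/(-63194 + 4901796) = (-366653 + √466059/3)/4838602 = (-366653 + √466059/3)*(1/4838602) = -366653/4838602 + √466059/14515806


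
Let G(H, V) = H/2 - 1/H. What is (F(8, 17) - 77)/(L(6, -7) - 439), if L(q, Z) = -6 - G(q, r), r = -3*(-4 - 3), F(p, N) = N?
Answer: 360/2687 ≈ 0.13398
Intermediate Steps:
r = 21 (r = -3*(-7) = 21)
G(H, V) = H/2 - 1/H (G(H, V) = H*(½) - 1/H = H/2 - 1/H)
L(q, Z) = -6 + 1/q - q/2 (L(q, Z) = -6 - (q/2 - 1/q) = -6 + (1/q - q/2) = -6 + 1/q - q/2)
(F(8, 17) - 77)/(L(6, -7) - 439) = (17 - 77)/((-6 + 1/6 - ½*6) - 439) = -60/((-6 + ⅙ - 3) - 439) = -60/(-53/6 - 439) = -60/(-2687/6) = -60*(-6/2687) = 360/2687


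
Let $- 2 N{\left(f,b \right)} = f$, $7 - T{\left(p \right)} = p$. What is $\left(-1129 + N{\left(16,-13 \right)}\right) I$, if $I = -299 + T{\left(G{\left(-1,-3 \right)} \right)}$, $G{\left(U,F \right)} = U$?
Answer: $330867$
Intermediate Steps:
$T{\left(p \right)} = 7 - p$
$N{\left(f,b \right)} = - \frac{f}{2}$
$I = -291$ ($I = -299 + \left(7 - -1\right) = -299 + \left(7 + 1\right) = -299 + 8 = -291$)
$\left(-1129 + N{\left(16,-13 \right)}\right) I = \left(-1129 - 8\right) \left(-291\right) = \left(-1137\right) \left(-291\right) = 330867$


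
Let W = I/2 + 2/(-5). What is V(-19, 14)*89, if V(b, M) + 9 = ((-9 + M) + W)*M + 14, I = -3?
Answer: 21538/5 ≈ 4307.6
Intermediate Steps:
W = -19/10 (W = -3/2 + 2/(-5) = -3*1/2 + 2*(-1/5) = -3/2 - 2/5 = -19/10 ≈ -1.9000)
V(b, M) = 5 + M*(-109/10 + M) (V(b, M) = -9 + (((-9 + M) - 19/10)*M + 14) = -9 + ((-109/10 + M)*M + 14) = -9 + (M*(-109/10 + M) + 14) = -9 + (14 + M*(-109/10 + M)) = 5 + M*(-109/10 + M))
V(-19, 14)*89 = (5 + 14**2 - 109/10*14)*89 = (5 + 196 - 763/5)*89 = (242/5)*89 = 21538/5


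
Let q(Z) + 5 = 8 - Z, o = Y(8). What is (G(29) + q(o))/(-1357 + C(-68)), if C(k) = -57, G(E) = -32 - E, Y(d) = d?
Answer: 33/707 ≈ 0.046676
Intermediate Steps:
o = 8
q(Z) = 3 - Z (q(Z) = -5 + (8 - Z) = 3 - Z)
(G(29) + q(o))/(-1357 + C(-68)) = ((-32 - 1*29) + (3 - 1*8))/(-1357 - 57) = ((-32 - 29) + (3 - 8))/(-1414) = (-61 - 5)*(-1/1414) = -66*(-1/1414) = 33/707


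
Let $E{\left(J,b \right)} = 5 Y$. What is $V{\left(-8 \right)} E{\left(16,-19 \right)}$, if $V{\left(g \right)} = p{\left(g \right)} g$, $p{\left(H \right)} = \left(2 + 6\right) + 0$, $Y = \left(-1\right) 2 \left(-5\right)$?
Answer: $-3200$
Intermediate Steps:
$Y = 10$ ($Y = \left(-2\right) \left(-5\right) = 10$)
$p{\left(H \right)} = 8$ ($p{\left(H \right)} = 8 + 0 = 8$)
$V{\left(g \right)} = 8 g$
$E{\left(J,b \right)} = 50$ ($E{\left(J,b \right)} = 5 \cdot 10 = 50$)
$V{\left(-8 \right)} E{\left(16,-19 \right)} = 8 \left(-8\right) 50 = \left(-64\right) 50 = -3200$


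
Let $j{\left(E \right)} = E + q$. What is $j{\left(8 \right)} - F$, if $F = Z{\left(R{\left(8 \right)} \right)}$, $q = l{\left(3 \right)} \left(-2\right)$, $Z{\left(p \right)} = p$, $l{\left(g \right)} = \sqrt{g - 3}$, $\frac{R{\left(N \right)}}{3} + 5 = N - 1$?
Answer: $2$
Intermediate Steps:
$R{\left(N \right)} = -18 + 3 N$ ($R{\left(N \right)} = -15 + 3 \left(N - 1\right) = -15 + 3 \left(-1 + N\right) = -15 + \left(-3 + 3 N\right) = -18 + 3 N$)
$l{\left(g \right)} = \sqrt{-3 + g}$
$q = 0$ ($q = \sqrt{-3 + 3} \left(-2\right) = \sqrt{0} \left(-2\right) = 0 \left(-2\right) = 0$)
$j{\left(E \right)} = E$ ($j{\left(E \right)} = E + 0 = E$)
$F = 6$ ($F = -18 + 3 \cdot 8 = -18 + 24 = 6$)
$j{\left(8 \right)} - F = 8 - 6 = 2$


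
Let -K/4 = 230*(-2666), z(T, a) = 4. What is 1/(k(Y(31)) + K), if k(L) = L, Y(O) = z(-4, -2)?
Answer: 1/2452724 ≈ 4.0771e-7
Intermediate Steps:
Y(O) = 4
K = 2452720 (K = -920*(-2666) = -4*(-613180) = 2452720)
1/(k(Y(31)) + K) = 1/(4 + 2452720) = 1/2452724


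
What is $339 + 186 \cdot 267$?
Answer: $50001$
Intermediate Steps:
$339 + 186 \cdot 267 = 339 + 49662 = 50001$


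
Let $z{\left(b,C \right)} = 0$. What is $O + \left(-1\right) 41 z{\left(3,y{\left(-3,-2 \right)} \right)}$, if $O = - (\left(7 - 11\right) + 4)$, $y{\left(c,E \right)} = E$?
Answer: $0$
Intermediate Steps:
$O = 0$ ($O = - (-4 + 4) = \left(-1\right) 0 = 0$)
$O + \left(-1\right) 41 z{\left(3,y{\left(-3,-2 \right)} \right)} = 0 + \left(-1\right) 41 \cdot 0 = 0 - 0 = 0 + 0 = 0$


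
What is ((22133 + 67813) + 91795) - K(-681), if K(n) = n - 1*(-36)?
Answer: 182386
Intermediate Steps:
K(n) = 36 + n (K(n) = n + 36 = 36 + n)
((22133 + 67813) + 91795) - K(-681) = ((22133 + 67813) + 91795) - (36 - 681) = (89946 + 91795) - 1*(-645) = 181741 + 645 = 182386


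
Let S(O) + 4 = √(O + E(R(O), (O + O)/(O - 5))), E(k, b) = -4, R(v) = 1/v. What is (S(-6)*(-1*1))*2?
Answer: 8 - 2*I*√10 ≈ 8.0 - 6.3246*I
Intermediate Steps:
R(v) = 1/v
S(O) = -4 + √(-4 + O) (S(O) = -4 + √(O - 4) = -4 + √(-4 + O))
(S(-6)*(-1*1))*2 = ((-4 + √(-4 - 6))*(-1*1))*2 = ((-4 + √(-10))*(-1))*2 = ((-4 + I*√10)*(-1))*2 = (4 - I*√10)*2 = 8 - 2*I*√10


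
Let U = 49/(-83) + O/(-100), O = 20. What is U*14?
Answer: -4592/415 ≈ -11.065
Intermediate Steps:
U = -328/415 (U = 49/(-83) + 20/(-100) = 49*(-1/83) + 20*(-1/100) = -49/83 - ⅕ = -328/415 ≈ -0.79036)
U*14 = -328/415*14 = -4592/415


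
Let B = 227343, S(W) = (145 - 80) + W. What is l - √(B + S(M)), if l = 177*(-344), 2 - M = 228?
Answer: -60888 - √227182 ≈ -61365.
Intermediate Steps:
M = -226 (M = 2 - 1*228 = 2 - 228 = -226)
S(W) = 65 + W
l = -60888
l - √(B + S(M)) = -60888 - √(227343 + (65 - 226)) = -60888 - √(227343 - 161) = -60888 - √227182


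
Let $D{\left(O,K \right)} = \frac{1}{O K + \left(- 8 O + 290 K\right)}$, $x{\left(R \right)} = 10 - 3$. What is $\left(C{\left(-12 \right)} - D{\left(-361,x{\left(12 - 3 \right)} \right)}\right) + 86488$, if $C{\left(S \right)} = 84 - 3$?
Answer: $\frac{206986478}{2391} \approx 86569.0$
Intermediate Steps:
$x{\left(R \right)} = 7$
$D{\left(O,K \right)} = \frac{1}{- 8 O + 290 K + K O}$ ($D{\left(O,K \right)} = \frac{1}{K O + \left(- 8 O + 290 K\right)} = \frac{1}{- 8 O + 290 K + K O}$)
$C{\left(S \right)} = 81$
$\left(C{\left(-12 \right)} - D{\left(-361,x{\left(12 - 3 \right)} \right)}\right) + 86488 = \left(81 - \frac{1}{\left(-8\right) \left(-361\right) + 290 \cdot 7 + 7 \left(-361\right)}\right) + 86488 = \left(81 - \frac{1}{2888 + 2030 - 2527}\right) + 86488 = \left(81 - \frac{1}{2391}\right) + 86488 = \frac{193670}{2391} + 86488 = \frac{206986478}{2391}$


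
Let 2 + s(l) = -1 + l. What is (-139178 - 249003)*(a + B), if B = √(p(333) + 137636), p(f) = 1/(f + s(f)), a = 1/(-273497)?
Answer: 388181/273497 - 388181*√60500519547/663 ≈ -1.4401e+8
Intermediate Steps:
s(l) = -3 + l (s(l) = -2 + (-1 + l) = -3 + l)
a = -1/273497 ≈ -3.6563e-6
p(f) = 1/(-3 + 2*f) (p(f) = 1/(f + (-3 + f)) = 1/(-3 + 2*f))
B = √60500519547/663 (B = √(1/(-3 + 2*333) + 137636) = √(1/(-3 + 666) + 137636) = √(1/663 + 137636) = √(91252669/663) = √60500519547/663 ≈ 370.99)
(-139178 - 249003)*(a + B) = (-139178 - 249003)*(-1/273497 + √60500519547/663) = -388181*(-1/273497 + √60500519547/663) = 388181/273497 - 388181*√60500519547/663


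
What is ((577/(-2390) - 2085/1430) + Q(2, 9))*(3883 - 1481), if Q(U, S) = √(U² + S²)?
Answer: -697572026/170885 + 2402*√85 ≈ 18063.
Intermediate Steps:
Q(U, S) = √(S² + U²)
((577/(-2390) - 2085/1430) + Q(2, 9))*(3883 - 1481) = ((577/(-2390) - 2085/1430) + √(9² + 2²))*(3883 - 1481) = ((577*(-1/2390) - 2085*1/1430) + √(81 + 4))*2402 = ((-577/2390 - 417/286) + √85)*2402 = (-290413/170885 + √85)*2402 = -697572026/170885 + 2402*√85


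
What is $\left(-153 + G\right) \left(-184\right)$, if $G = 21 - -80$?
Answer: $9568$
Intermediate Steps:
$G = 101$ ($G = 21 + 80 = 101$)
$\left(-153 + G\right) \left(-184\right) = \left(-153 + 101\right) \left(-184\right) = \left(-52\right) \left(-184\right) = 9568$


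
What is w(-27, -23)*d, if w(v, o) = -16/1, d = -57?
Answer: 912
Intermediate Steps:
w(v, o) = -16 (w(v, o) = -16*1 = -16)
w(-27, -23)*d = -16*(-57) = 912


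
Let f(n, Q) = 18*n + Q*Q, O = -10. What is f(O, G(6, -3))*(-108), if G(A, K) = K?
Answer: 18468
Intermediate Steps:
f(n, Q) = Q² + 18*n (f(n, Q) = 18*n + Q² = Q² + 18*n)
f(O, G(6, -3))*(-108) = ((-3)² + 18*(-10))*(-108) = (9 - 180)*(-108) = -171*(-108) = 18468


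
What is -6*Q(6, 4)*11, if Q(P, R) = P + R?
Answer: -660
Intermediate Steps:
-6*Q(6, 4)*11 = -6*(6 + 4)*11 = -6*10*11 = -60*11 = -660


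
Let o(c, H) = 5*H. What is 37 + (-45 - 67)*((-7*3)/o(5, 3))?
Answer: 969/5 ≈ 193.80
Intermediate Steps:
37 + (-45 - 67)*((-7*3)/o(5, 3)) = 37 + (-45 - 67)*((-7*3)/((5*3))) = 37 - (-2352)/15 = 37 - 112*(-7/5) = 37 + 784/5 = 969/5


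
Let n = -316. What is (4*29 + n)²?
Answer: 40000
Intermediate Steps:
(4*29 + n)² = (4*29 - 316)² = (116 - 316)² = (-200)² = 40000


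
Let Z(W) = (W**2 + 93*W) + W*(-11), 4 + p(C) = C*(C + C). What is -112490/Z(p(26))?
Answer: -11249/192764 ≈ -0.058356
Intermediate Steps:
p(C) = -4 + 2*C**2 (p(C) = -4 + C*(C + C) = -4 + C*(2*C) = -4 + 2*C**2)
Z(W) = W**2 + 82*W (Z(W) = (W**2 + 93*W) - 11*W = W**2 + 82*W)
-112490/Z(p(26)) = -112490*1/((-4 + 2*26**2)*(82 + (-4 + 2*26**2))) = -112490*1/((-4 + 2*676)*(82 + (-4 + 2*676))) = -112490*1/((-4 + 1352)*(82 + (-4 + 1352))) = -112490*1/(1348*(82 + 1348)) = -112490/(1348*1430) = -112490/1927640 = -112490*1/1927640 = -11249/192764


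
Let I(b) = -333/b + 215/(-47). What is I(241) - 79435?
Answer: -899827711/11327 ≈ -79441.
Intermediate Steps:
I(b) = -215/47 - 333/b (I(b) = -333/b + 215*(-1/47) = -333/b - 215/47 = -215/47 - 333/b)
I(241) - 79435 = (-215/47 - 333/241) - 79435 = -67466/11327 - 79435 = -899827711/11327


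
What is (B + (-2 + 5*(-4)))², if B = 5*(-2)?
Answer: 1024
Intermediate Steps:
B = -10
(B + (-2 + 5*(-4)))² = (-10 + (-2 + 5*(-4)))² = (-10 + (-2 - 20))² = (-10 - 22)² = (-32)² = 1024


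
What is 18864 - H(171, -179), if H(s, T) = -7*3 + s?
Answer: 18714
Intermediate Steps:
H(s, T) = -21 + s
18864 - H(171, -179) = 18864 - (-21 + 171) = 18864 - 1*150 = 18864 - 150 = 18714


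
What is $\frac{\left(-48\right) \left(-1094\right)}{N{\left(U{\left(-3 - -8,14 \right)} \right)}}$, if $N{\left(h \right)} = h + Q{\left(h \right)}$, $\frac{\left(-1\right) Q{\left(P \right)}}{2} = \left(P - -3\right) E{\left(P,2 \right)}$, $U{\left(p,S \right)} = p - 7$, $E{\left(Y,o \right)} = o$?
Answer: $-8752$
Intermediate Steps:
$U{\left(p,S \right)} = -7 + p$ ($U{\left(p,S \right)} = p - 7 = -7 + p$)
$Q{\left(P \right)} = -12 - 4 P$ ($Q{\left(P \right)} = - 2 \left(P - -3\right) 2 = - 2 \left(P + 3\right) 2 = - 2 \left(3 + P\right) 2 = - 2 \left(6 + 2 P\right) = -12 - 4 P$)
$N{\left(h \right)} = -12 - 3 h$ ($N{\left(h \right)} = h - \left(12 + 4 h\right) = -12 - 3 h$)
$\frac{\left(-48\right) \left(-1094\right)}{N{\left(U{\left(-3 - -8,14 \right)} \right)}} = \frac{\left(-48\right) \left(-1094\right)}{-12 - 3 \left(-7 - -5\right)} = \frac{52512}{-12 - 3 \left(-7 + \left(-3 + 8\right)\right)} = \frac{52512}{-12 - 3 \left(-7 + 5\right)} = \frac{52512}{-12 - -6} = \frac{52512}{-12 + 6} = \frac{52512}{-6} = 52512 \left(- \frac{1}{6}\right) = -8752$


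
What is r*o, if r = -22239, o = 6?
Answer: -133434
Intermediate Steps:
r*o = -22239*6 = -133434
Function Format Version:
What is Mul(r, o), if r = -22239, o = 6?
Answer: -133434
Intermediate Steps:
Mul(r, o) = Mul(-22239, 6) = -133434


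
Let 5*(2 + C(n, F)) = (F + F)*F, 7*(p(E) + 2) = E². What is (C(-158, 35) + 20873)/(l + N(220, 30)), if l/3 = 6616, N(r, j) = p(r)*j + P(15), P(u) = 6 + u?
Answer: 149527/1590663 ≈ 0.094003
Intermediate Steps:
p(E) = -2 + E²/7
N(r, j) = 21 + j*(-2 + r²/7) (N(r, j) = (-2 + r²/7)*j + (6 + 15) = j*(-2 + r²/7) + 21 = 21 + j*(-2 + r²/7))
C(n, F) = -2 + 2*F²/5 (C(n, F) = -2 + ((F + F)*F)/5 = -2 + ((2*F)*F)/5 = -2 + (2*F²)/5 = -2 + 2*F²/5)
l = 19848 (l = 3*6616 = 19848)
(C(-158, 35) + 20873)/(l + N(220, 30)) = ((-2 + (⅖)*35²) + 20873)/(19848 + (21 + (⅐)*30*(-14 + 220²))) = ((-2 + (⅖)*1225) + 20873)/(19848 + (21 + (⅐)*30*(-14 + 48400))) = ((-2 + 490) + 20873)/(19848 + (21 + (⅐)*30*48386)) = (488 + 20873)/(19848 + (21 + 1451580/7)) = 21361/(19848 + 1451727/7) = 21361/(1590663/7) = 21361*(7/1590663) = 149527/1590663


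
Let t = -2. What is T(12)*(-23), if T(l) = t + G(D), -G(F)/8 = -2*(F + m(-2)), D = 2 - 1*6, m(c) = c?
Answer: 2254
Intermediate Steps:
D = -4 (D = 2 - 6 = -4)
G(F) = -32 + 16*F (G(F) = -(-16)*(F - 2) = -(-16)*(-2 + F) = -8*(4 - 2*F) = -32 + 16*F)
T(l) = -98 (T(l) = -2 + (-32 + 16*(-4)) = -2 + (-32 - 64) = -2 - 96 = -98)
T(12)*(-23) = -98*(-23) = 2254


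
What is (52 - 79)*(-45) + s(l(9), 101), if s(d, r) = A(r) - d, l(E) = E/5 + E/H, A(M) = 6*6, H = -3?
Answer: 6261/5 ≈ 1252.2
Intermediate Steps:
A(M) = 36
l(E) = -2*E/15 (l(E) = E/5 + E/(-3) = E*(⅕) + E*(-⅓) = E/5 - E/3 = -2*E/15)
s(d, r) = 36 - d
(52 - 79)*(-45) + s(l(9), 101) = (52 - 79)*(-45) + (36 - (-2)*9/15) = -27*(-45) + (36 - 1*(-6/5)) = 1215 + (36 + 6/5) = 1215 + 186/5 = 6261/5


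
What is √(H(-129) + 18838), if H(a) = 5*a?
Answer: √18193 ≈ 134.88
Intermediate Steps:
√(H(-129) + 18838) = √(5*(-129) + 18838) = √(-645 + 18838) = √18193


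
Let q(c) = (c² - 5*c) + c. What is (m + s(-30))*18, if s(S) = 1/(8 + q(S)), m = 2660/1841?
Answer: 3518127/135182 ≈ 26.025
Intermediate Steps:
m = 380/263 (m = 2660*(1/1841) = 380/263 ≈ 1.4449)
q(c) = c² - 4*c
s(S) = 1/(8 + S*(-4 + S))
(m + s(-30))*18 = (380/263 + 1/(8 - 30*(-4 - 30)))*18 = (380/263 + 1/(8 - 30*(-34)))*18 = (380/263 + 1/(8 + 1020))*18 = (380/263 + 1/1028)*18 = (390903/270364)*18 = 3518127/135182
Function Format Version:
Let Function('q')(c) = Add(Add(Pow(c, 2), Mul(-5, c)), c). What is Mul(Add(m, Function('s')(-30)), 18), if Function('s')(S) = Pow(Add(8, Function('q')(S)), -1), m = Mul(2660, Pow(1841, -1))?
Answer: Rational(3518127, 135182) ≈ 26.025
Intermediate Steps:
m = Rational(380, 263) (m = Mul(2660, Rational(1, 1841)) = Rational(380, 263) ≈ 1.4449)
Function('q')(c) = Add(Pow(c, 2), Mul(-4, c))
Function('s')(S) = Pow(Add(8, Mul(S, Add(-4, S))), -1)
Mul(Add(m, Function('s')(-30)), 18) = Mul(Add(Rational(380, 263), Pow(Add(8, Mul(-30, Add(-4, -30))), -1)), 18) = Mul(Add(Rational(380, 263), Pow(Add(8, Mul(-30, -34)), -1)), 18) = Mul(Add(Rational(380, 263), Pow(Add(8, 1020), -1)), 18) = Mul(Add(Rational(380, 263), Pow(1028, -1)), 18) = Mul(Add(Rational(380, 263), Rational(1, 1028)), 18) = Mul(Rational(390903, 270364), 18) = Rational(3518127, 135182)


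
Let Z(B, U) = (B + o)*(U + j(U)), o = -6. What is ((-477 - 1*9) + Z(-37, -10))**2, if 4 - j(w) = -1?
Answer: 73441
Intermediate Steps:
j(w) = 5 (j(w) = 4 - 1*(-1) = 4 + 1 = 5)
Z(B, U) = (-6 + B)*(5 + U) (Z(B, U) = (B - 6)*(U + 5) = (-6 + B)*(5 + U))
((-477 - 1*9) + Z(-37, -10))**2 = ((-477 - 1*9) + (-30 - 6*(-10) + 5*(-37) - 37*(-10)))**2 = ((-477 - 9) + (-30 + 60 - 185 + 370))**2 = (-486 + 215)**2 = (-271)**2 = 73441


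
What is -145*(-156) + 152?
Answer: 22772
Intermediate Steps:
-145*(-156) + 152 = 22620 + 152 = 22772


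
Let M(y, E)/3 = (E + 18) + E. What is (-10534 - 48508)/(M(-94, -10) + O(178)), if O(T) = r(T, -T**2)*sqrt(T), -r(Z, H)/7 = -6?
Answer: -29521/26163 - 206647*sqrt(178)/26163 ≈ -106.51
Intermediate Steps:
r(Z, H) = 42 (r(Z, H) = -7*(-6) = 42)
O(T) = 42*sqrt(T)
M(y, E) = 54 + 6*E (M(y, E) = 3*((E + 18) + E) = 3*((18 + E) + E) = 3*(18 + 2*E) = 54 + 6*E)
(-10534 - 48508)/(M(-94, -10) + O(178)) = (-10534 - 48508)/((54 + 6*(-10)) + 42*sqrt(178)) = -59042/((54 - 60) + 42*sqrt(178)) = -59042/(-6 + 42*sqrt(178))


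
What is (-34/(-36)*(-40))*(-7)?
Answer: 2380/9 ≈ 264.44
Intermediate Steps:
(-34/(-36)*(-40))*(-7) = (-34*(-1/36)*(-40))*(-7) = ((17/18)*(-40))*(-7) = -340/9*(-7) = 2380/9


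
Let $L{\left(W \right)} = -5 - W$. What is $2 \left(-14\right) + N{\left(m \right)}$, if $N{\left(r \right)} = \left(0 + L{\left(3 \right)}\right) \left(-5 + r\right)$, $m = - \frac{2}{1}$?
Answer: $28$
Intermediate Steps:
$m = -2$ ($m = \left(-2\right) 1 = -2$)
$N{\left(r \right)} = 40 - 8 r$ ($N{\left(r \right)} = \left(0 - 8\right) \left(-5 + r\right) = - 8 \left(-5 + r\right) = 40 - 8 r$)
$2 \left(-14\right) + N{\left(m \right)} = 2 \left(-14\right) + \left(40 - -16\right) = -28 + \left(40 + 16\right) = -28 + 56 = 28$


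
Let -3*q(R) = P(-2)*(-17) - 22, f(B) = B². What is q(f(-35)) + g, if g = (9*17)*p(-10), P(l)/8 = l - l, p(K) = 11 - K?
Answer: 9661/3 ≈ 3220.3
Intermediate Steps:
P(l) = 0 (P(l) = 8*(l - l) = 8*0 = 0)
q(R) = 22/3 (q(R) = -(0*(-17) - 22)/3 = -(0 - 22)/3 = -⅓*(-22) = 22/3)
g = 3213 (g = (9*17)*(11 - 1*(-10)) = 153*(11 + 10) = 153*21 = 3213)
q(f(-35)) + g = 22/3 + 3213 = 9661/3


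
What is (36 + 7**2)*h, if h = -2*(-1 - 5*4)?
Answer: 3570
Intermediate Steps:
h = 42 (h = -2*(-1 - 20) = -2*(-21) = 42)
(36 + 7**2)*h = (36 + 7**2)*42 = (36 + 49)*42 = 85*42 = 3570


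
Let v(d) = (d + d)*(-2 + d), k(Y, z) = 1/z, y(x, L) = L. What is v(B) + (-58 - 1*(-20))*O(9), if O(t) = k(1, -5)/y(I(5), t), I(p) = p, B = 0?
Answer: 38/45 ≈ 0.84444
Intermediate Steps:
v(d) = 2*d*(-2 + d) (v(d) = (2*d)*(-2 + d) = 2*d*(-2 + d))
O(t) = -1/(5*t) (O(t) = 1/((-5)*t) = -1/(5*t))
v(B) + (-58 - 1*(-20))*O(9) = 2*0*(-2 + 0) + (-58 - 1*(-20))*(-⅕/9) = 2*0*(-2) + (-58 + 20)*(-⅕*⅑) = 0 - 38*(-1/45) = 0 + 38/45 = 38/45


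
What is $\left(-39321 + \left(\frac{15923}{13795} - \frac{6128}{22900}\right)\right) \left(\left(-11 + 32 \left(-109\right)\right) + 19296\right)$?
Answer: $- \frac{9811074434992716}{15795275} \approx -6.2114 \cdot 10^{8}$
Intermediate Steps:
$\left(-39321 + \left(\frac{15923}{13795} - \frac{6128}{22900}\right)\right) \left(\left(-11 + 32 \left(-109\right)\right) + 19296\right) = \left(-39321 + \left(15923 \cdot \frac{1}{13795} - \frac{1532}{5725}\right)\right) \left(\left(-11 - 3488\right) + 19296\right) = \left(-39321 + \left(\frac{15923}{13795} - \frac{1532}{5725}\right)\right) \left(-3499 + 19296\right) = \left(-39321 + \frac{14005047}{15795275}\right) 15797 = \left(- \frac{621072003228}{15795275}\right) 15797 = - \frac{9811074434992716}{15795275}$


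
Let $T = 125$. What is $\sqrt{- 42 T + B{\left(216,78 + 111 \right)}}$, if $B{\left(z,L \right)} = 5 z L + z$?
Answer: $\sqrt{199086} \approx 446.19$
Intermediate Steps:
$B{\left(z,L \right)} = z + 5 L z$ ($B{\left(z,L \right)} = 5 L z + z = z + 5 L z$)
$\sqrt{- 42 T + B{\left(216,78 + 111 \right)}} = \sqrt{\left(-42\right) 125 + 216 \left(1 + 5 \left(78 + 111\right)\right)} = \sqrt{-5250 + 216 \left(1 + 5 \cdot 189\right)} = \sqrt{-5250 + 216 \left(1 + 945\right)} = \sqrt{-5250 + 216 \cdot 946} = \sqrt{-5250 + 204336} = \sqrt{199086}$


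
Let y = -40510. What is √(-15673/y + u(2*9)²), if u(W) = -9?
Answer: √133560781330/40510 ≈ 9.0215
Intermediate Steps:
√(-15673/y + u(2*9)²) = √(-15673/(-40510) + (-9)²) = √(-15673*(-1/40510) + 81) = √(15673/40510 + 81) = √(3296983/40510) = √133560781330/40510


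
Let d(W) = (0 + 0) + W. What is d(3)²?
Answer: 9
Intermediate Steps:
d(W) = W (d(W) = 0 + W = W)
d(3)² = 3² = 9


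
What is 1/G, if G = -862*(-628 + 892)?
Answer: -1/227568 ≈ -4.3943e-6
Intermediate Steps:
G = -227568 (G = -862*264 = -227568)
1/G = 1/(-227568) = -1/227568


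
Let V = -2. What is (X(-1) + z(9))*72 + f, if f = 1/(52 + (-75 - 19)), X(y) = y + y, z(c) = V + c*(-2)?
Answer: -66529/42 ≈ -1584.0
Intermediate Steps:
z(c) = -2 - 2*c (z(c) = -2 + c*(-2) = -2 - 2*c)
X(y) = 2*y
f = -1/42 (f = 1/(52 - 94) = 1/(-42) = -1/42 ≈ -0.023810)
(X(-1) + z(9))*72 + f = (2*(-1) + (-2 - 2*9))*72 - 1/42 = (-2 + (-2 - 18))*72 - 1/42 = (-2 - 20)*72 - 1/42 = -22*72 - 1/42 = -1584 - 1/42 = -66529/42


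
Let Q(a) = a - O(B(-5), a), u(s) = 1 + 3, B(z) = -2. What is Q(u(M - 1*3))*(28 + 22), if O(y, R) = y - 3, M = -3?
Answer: 450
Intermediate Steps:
O(y, R) = -3 + y
u(s) = 4
Q(a) = 5 + a (Q(a) = a - (-3 - 2) = a - 1*(-5) = a + 5 = 5 + a)
Q(u(M - 1*3))*(28 + 22) = (5 + 4)*(28 + 22) = 9*50 = 450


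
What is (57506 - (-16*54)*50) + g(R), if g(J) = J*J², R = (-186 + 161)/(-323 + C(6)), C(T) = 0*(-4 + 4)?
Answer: 3393617692127/33698267 ≈ 1.0071e+5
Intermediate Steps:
C(T) = 0 (C(T) = 0*0 = 0)
R = 25/323 (R = (-186 + 161)/(-323 + 0) = -25/(-323) = -25*(-1/323) = 25/323 ≈ 0.077399)
g(J) = J³
(57506 - (-16*54)*50) + g(R) = (57506 - (-16*54)*50) + (25/323)³ = (57506 - (-864)*50) + 15625/33698267 = (57506 - 1*(-43200)) + 15625/33698267 = (57506 + 43200) + 15625/33698267 = 100706 + 15625/33698267 = 3393617692127/33698267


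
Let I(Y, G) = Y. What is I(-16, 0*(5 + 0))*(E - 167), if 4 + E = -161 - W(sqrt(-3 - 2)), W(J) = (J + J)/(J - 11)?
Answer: 334736/63 - 176*I*sqrt(5)/63 ≈ 5313.3 - 6.2468*I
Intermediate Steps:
W(J) = 2*J/(-11 + J) (W(J) = (2*J)/(-11 + J) = 2*J/(-11 + J))
E = -165 - 2*I*sqrt(5)/(-11 + I*sqrt(5)) (E = -4 + (-161 - 2*sqrt(-3 - 2)/(-11 + sqrt(-3 - 2))) = -4 + (-161 - 2*sqrt(-5)/(-11 + sqrt(-5))) = -4 + (-161 - 2*I*sqrt(5)/(-11 + I*sqrt(5))) = -165 - 2*I*sqrt(5)/(-11 + I*sqrt(5)) ≈ -165.08 + 0.39042*I)
I(-16, 0*(5 + 0))*(E - 167) = -16*((-10400/63 + 11*I*sqrt(5)/63) - 167) = -16*(-20921/63 + 11*I*sqrt(5)/63) = 334736/63 - 176*I*sqrt(5)/63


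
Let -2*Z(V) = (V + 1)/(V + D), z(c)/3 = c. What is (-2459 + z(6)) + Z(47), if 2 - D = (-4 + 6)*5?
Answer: -31741/13 ≈ -2441.6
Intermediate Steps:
z(c) = 3*c
D = -8 (D = 2 - (-4 + 6)*5 = 2 - 2*5 = 2 - 1*10 = 2 - 10 = -8)
Z(V) = -(1 + V)/(2*(-8 + V)) (Z(V) = -(V + 1)/(2*(V - 8)) = -(1 + V)/(2*(-8 + V)))
(-2459 + z(6)) + Z(47) = (-2459 + 3*6) + (-1 - 1*47)/(2*(-8 + 47)) = (-2459 + 18) + (½)*(-1 - 47)/39 = -2441 + (½)*(1/39)*(-48) = -2441 - 8/13 = -31741/13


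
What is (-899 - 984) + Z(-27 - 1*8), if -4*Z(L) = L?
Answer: -7497/4 ≈ -1874.3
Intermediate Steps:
Z(L) = -L/4
(-899 - 984) + Z(-27 - 1*8) = (-899 - 984) - (-27 - 1*8)/4 = -1883 - (-27 - 8)/4 = -1883 - ¼*(-35) = -1883 + 35/4 = -7497/4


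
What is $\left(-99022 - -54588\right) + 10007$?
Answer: $-34427$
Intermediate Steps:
$\left(-99022 - -54588\right) + 10007 = \left(-99022 + 54588\right) + 10007 = -44434 + 10007 = -34427$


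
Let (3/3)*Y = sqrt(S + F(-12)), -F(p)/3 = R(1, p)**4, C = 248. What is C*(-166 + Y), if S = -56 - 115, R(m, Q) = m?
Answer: -41168 + 248*I*sqrt(174) ≈ -41168.0 + 3271.3*I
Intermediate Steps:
S = -171
F(p) = -3 (F(p) = -3*1**4 = -3*1 = -3)
Y = I*sqrt(174) (Y = sqrt(-171 - 3) = sqrt(-174) = I*sqrt(174) ≈ 13.191*I)
C*(-166 + Y) = 248*(-166 + I*sqrt(174)) = -41168 + 248*I*sqrt(174)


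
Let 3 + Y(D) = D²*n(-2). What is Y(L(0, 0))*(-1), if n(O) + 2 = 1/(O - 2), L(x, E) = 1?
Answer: 21/4 ≈ 5.2500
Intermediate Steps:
n(O) = -2 + 1/(-2 + O) (n(O) = -2 + 1/(O - 2) = -2 + 1/(-2 + O))
Y(D) = -3 - 9*D²/4 (Y(D) = -3 + D²*((5 - 2*(-2))/(-2 - 2)) = -3 + D²*((5 + 4)/(-4)) = -3 + D²*(-¼*9) = -3 + D²*(-9/4) = -3 - 9*D²/4)
Y(L(0, 0))*(-1) = (-3 - 9/4*1²)*(-1) = (-3 - 9/4*1)*(-1) = (-3 - 9/4)*(-1) = -21/4*(-1) = 21/4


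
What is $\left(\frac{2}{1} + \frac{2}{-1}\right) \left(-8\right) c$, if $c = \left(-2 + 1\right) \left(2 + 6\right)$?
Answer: $0$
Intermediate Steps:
$c = -8$ ($c = \left(-1\right) 8 = -8$)
$\left(\frac{2}{1} + \frac{2}{-1}\right) \left(-8\right) c = \left(\frac{2}{1} + \frac{2}{-1}\right) \left(-8\right) \left(-8\right) = \left(2 \cdot 1 + 2 \left(-1\right)\right) \left(-8\right) \left(-8\right) = \left(2 - 2\right) \left(-8\right) \left(-8\right) = 0 \left(-8\right) \left(-8\right) = 0 \left(-8\right) = 0$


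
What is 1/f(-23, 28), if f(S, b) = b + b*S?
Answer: -1/616 ≈ -0.0016234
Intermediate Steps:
f(S, b) = b + S*b
1/f(-23, 28) = 1/(28*(1 - 23)) = 1/(28*(-22)) = 1/(-616) = -1/616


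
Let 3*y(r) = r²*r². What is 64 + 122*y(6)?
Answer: 52768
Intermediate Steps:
y(r) = r⁴/3 (y(r) = (r²*r²)/3 = r⁴/3)
64 + 122*y(6) = 64 + 122*((⅓)*6⁴) = 64 + 122*((⅓)*1296) = 64 + 122*432 = 64 + 52704 = 52768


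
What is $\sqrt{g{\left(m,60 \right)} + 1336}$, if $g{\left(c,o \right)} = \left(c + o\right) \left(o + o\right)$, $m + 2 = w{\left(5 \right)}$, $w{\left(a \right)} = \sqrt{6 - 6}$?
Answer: $2 \sqrt{2074} \approx 91.082$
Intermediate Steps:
$w{\left(a \right)} = 0$ ($w{\left(a \right)} = \sqrt{0} = 0$)
$m = -2$ ($m = -2 + 0 = -2$)
$g{\left(c,o \right)} = 2 o \left(c + o\right)$ ($g{\left(c,o \right)} = \left(c + o\right) 2 o = 2 o \left(c + o\right)$)
$\sqrt{g{\left(m,60 \right)} + 1336} = \sqrt{2 \cdot 60 \left(-2 + 60\right) + 1336} = \sqrt{2 \cdot 60 \cdot 58 + 1336} = \sqrt{6960 + 1336} = \sqrt{8296} = 2 \sqrt{2074}$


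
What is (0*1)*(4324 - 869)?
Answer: 0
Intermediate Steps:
(0*1)*(4324 - 869) = 0*3455 = 0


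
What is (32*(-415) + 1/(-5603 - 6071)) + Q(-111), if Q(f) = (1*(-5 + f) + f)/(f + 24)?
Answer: -13485022729/1015638 ≈ -13277.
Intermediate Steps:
Q(f) = (-5 + 2*f)/(24 + f) (Q(f) = ((-5 + f) + f)/(24 + f) = (-5 + 2*f)/(24 + f))
(32*(-415) + 1/(-5603 - 6071)) + Q(-111) = (32*(-415) + 1/(-5603 - 6071)) + (-5 + 2*(-111))/(24 - 111) = (-13280 + 1/(-11674)) + (-5 - 222)/(-87) = (-13280 - 1/11674) - 1/87*(-227) = -155030721/11674 + 227/87 = -13485022729/1015638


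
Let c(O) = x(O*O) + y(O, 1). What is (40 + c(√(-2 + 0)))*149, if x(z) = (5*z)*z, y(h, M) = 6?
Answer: 9834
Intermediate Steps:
x(z) = 5*z²
c(O) = 6 + 5*O⁴ (c(O) = 5*(O*O)² + 6 = 5*(O²)² + 6 = 5*O⁴ + 6 = 6 + 5*O⁴)
(40 + c(√(-2 + 0)))*149 = (40 + (6 + 5*(√(-2 + 0))⁴))*149 = (40 + (6 + 5*(√(-2))⁴))*149 = (40 + (6 + 5*(I*√2)⁴))*149 = (40 + (6 + 5*4))*149 = (40 + (6 + 20))*149 = (40 + 26)*149 = 66*149 = 9834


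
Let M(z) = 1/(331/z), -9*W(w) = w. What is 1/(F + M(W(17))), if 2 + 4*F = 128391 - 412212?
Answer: -11916/845508785 ≈ -1.4093e-5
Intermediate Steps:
W(w) = -w/9
M(z) = z/331
F = -283823/4 (F = -½ + (128391 - 412212)/4 = -½ + (¼)*(-283821) = -½ - 283821/4 = -283823/4 ≈ -70956.)
1/(F + M(W(17))) = 1/(-283823/4 + (-⅑*17)/331) = 1/(-283823/4 + (1/331)*(-17/9)) = 1/(-283823/4 - 17/2979) = 1/(-845508785/11916) = -11916/845508785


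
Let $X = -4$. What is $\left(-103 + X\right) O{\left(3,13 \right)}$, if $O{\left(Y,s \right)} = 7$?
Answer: $-749$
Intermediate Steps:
$\left(-103 + X\right) O{\left(3,13 \right)} = \left(-103 - 4\right) 7 = \left(-107\right) 7 = -749$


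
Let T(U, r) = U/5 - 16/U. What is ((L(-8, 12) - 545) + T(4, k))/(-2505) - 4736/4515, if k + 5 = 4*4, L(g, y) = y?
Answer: -1049193/1256675 ≈ -0.83490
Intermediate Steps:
k = 11 (k = -5 + 4*4 = -5 + 16 = 11)
T(U, r) = -16/U + U/5 (T(U, r) = U*(⅕) - 16/U = U/5 - 16/U = -16/U + U/5)
((L(-8, 12) - 545) + T(4, k))/(-2505) - 4736/4515 = ((12 - 545) + (-16/4 + (⅕)*4))/(-2505) - 4736/4515 = (-533 + (-16*¼ + ⅘))*(-1/2505) - 4736*1/4515 = (-533 + (-4 + ⅘))*(-1/2505) - 4736/4515 = (-533 - 16/5)*(-1/2505) - 4736/4515 = -2681/5*(-1/2505) - 4736/4515 = 2681/12525 - 4736/4515 = -1049193/1256675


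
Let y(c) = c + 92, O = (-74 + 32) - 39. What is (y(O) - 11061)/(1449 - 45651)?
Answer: 5525/22101 ≈ 0.24999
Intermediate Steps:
O = -81 (O = -42 - 39 = -81)
y(c) = 92 + c
(y(O) - 11061)/(1449 - 45651) = ((92 - 81) - 11061)/(1449 - 45651) = (11 - 11061)/(-44202) = -11050*(-1/44202) = 5525/22101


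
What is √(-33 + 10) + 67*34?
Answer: 2278 + I*√23 ≈ 2278.0 + 4.7958*I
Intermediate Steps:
√(-33 + 10) + 67*34 = √(-23) + 2278 = I*√23 + 2278 = 2278 + I*√23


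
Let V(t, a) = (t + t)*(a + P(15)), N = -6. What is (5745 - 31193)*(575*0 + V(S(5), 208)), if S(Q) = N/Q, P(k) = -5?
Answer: 61991328/5 ≈ 1.2398e+7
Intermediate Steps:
S(Q) = -6/Q
V(t, a) = 2*t*(-5 + a) (V(t, a) = (t + t)*(a - 5) = (2*t)*(-5 + a) = 2*t*(-5 + a))
(5745 - 31193)*(575*0 + V(S(5), 208)) = (5745 - 31193)*(575*0 + 2*(-6/5)*(-5 + 208)) = -25448*(0 + 2*(-6*⅕)*203) = -25448*(0 + 2*(-6/5)*203) = -25448*(0 - 2436/5) = -25448*(-2436/5) = 61991328/5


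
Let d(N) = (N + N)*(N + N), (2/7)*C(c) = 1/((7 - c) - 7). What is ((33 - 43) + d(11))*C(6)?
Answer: -553/2 ≈ -276.50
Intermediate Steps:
C(c) = -7/(2*c) (C(c) = 7/(2*((7 - c) - 7)) = 7/(2*((-c))) = 7*(-1/c)/2 = -7/(2*c))
d(N) = 4*N² (d(N) = (2*N)*(2*N) = 4*N²)
((33 - 43) + d(11))*C(6) = ((33 - 43) + 4*11²)*(-7/2/6) = (-10 + 4*121)*(-7/2*⅙) = (-10 + 484)*(-7/12) = 474*(-7/12) = -553/2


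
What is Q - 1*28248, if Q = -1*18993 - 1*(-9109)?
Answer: -38132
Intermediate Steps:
Q = -9884 (Q = -18993 + 9109 = -9884)
Q - 1*28248 = -9884 - 1*28248 = -9884 - 28248 = -38132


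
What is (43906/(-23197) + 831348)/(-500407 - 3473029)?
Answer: -9642367825/46085897446 ≈ -0.20923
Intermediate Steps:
(43906/(-23197) + 831348)/(-500407 - 3473029) = (43906*(-1/23197) + 831348)/(-3973436) = (-43906/23197 + 831348)*(-1/3973436) = (19284735650/23197)*(-1/3973436) = -9642367825/46085897446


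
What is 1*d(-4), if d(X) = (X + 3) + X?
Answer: -5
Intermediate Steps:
d(X) = 3 + 2*X (d(X) = (3 + X) + X = 3 + 2*X)
1*d(-4) = 1*(3 + 2*(-4)) = 1*(3 - 8) = 1*(-5) = -5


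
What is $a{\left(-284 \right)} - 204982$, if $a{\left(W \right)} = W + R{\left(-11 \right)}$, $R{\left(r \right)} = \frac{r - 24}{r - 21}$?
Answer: $- \frac{6568477}{32} \approx -2.0527 \cdot 10^{5}$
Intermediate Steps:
$R{\left(r \right)} = \frac{-24 + r}{-21 + r}$
$a{\left(W \right)} = \frac{35}{32} + W$ ($a{\left(W \right)} = W + \frac{-24 - 11}{-21 - 11} = W + \frac{1}{-32} \left(-35\right) = W - - \frac{35}{32} = W + \frac{35}{32} = \frac{35}{32} + W$)
$a{\left(-284 \right)} - 204982 = \left(\frac{35}{32} - 284\right) - 204982 = - \frac{9053}{32} - 204982 = - \frac{6568477}{32}$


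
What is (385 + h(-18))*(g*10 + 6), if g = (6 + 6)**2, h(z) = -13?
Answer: 537912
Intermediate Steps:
g = 144 (g = 12**2 = 144)
(385 + h(-18))*(g*10 + 6) = (385 - 13)*(144*10 + 6) = 372*(1440 + 6) = 372*1446 = 537912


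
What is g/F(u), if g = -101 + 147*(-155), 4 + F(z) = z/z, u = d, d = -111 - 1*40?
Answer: 22886/3 ≈ 7628.7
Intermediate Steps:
d = -151 (d = -111 - 40 = -151)
u = -151
F(z) = -3 (F(z) = -4 + z/z = -4 + 1 = -3)
g = -22886 (g = -101 - 22785 = -22886)
g/F(u) = -22886/(-3) = -22886*(-⅓) = 22886/3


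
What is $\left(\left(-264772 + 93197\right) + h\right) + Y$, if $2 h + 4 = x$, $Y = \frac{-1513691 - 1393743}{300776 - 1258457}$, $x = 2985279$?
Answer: $\frac{2530318726993}{1915362} \approx 1.3211 \cdot 10^{6}$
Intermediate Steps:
$Y = \frac{2907434}{957681}$ ($Y = - \frac{2907434}{-957681} = \left(-2907434\right) \left(- \frac{1}{957681}\right) = \frac{2907434}{957681} \approx 3.0359$)
$h = \frac{2985275}{2}$ ($h = -2 + \frac{1}{2} \cdot 2985279 = -2 + \frac{2985279}{2} = \frac{2985275}{2} \approx 1.4926 \cdot 10^{6}$)
$\left(\left(-264772 + 93197\right) + h\right) + Y = \left(\left(-264772 + 93197\right) + \frac{2985275}{2}\right) + \frac{2907434}{957681} = \left(-171575 + \frac{2985275}{2}\right) + \frac{2907434}{957681} = \frac{2642125}{2} + \frac{2907434}{957681} = \frac{2530318726993}{1915362}$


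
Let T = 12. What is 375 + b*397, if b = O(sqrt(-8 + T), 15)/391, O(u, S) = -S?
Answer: 140670/391 ≈ 359.77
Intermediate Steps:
b = -15/391 (b = -1*15/391 = -15*1/391 = -15/391 ≈ -0.038363)
375 + b*397 = 375 - 15/391*397 = 375 - 5955/391 = 140670/391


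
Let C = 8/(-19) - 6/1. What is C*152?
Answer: -976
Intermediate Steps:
C = -122/19 (C = 8*(-1/19) - 6*1 = -8/19 - 6 = -122/19 ≈ -6.4211)
C*152 = -122/19*152 = -976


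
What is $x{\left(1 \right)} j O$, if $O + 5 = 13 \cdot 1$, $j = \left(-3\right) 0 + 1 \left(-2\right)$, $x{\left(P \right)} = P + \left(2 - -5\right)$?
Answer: $-128$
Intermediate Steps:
$x{\left(P \right)} = 7 + P$ ($x{\left(P \right)} = P + \left(2 + 5\right) = P + 7 = 7 + P$)
$j = -2$ ($j = 0 - 2 = -2$)
$O = 8$ ($O = -5 + 13 \cdot 1 = -5 + 13 = 8$)
$x{\left(1 \right)} j O = \left(7 + 1\right) \left(-2\right) 8 = 8 \left(-2\right) 8 = \left(-16\right) 8 = -128$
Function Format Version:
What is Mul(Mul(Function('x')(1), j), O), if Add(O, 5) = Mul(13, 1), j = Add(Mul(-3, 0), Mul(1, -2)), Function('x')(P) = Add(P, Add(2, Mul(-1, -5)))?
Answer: -128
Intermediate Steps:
Function('x')(P) = Add(7, P) (Function('x')(P) = Add(P, Add(2, 5)) = Add(P, 7) = Add(7, P))
j = -2 (j = Add(0, -2) = -2)
O = 8 (O = Add(-5, Mul(13, 1)) = Add(-5, 13) = 8)
Mul(Mul(Function('x')(1), j), O) = Mul(Mul(Add(7, 1), -2), 8) = Mul(Mul(8, -2), 8) = Mul(-16, 8) = -128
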